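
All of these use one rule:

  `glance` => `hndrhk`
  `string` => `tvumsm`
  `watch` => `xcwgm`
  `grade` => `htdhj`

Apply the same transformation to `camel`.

Letter i (0-indexed) is shifted by i+1, so successive shifts are 1, 2, 3, ….
On camel: c+1=d, a+2=c, m+3=p, e+4=i, l+5=q.

dcpiq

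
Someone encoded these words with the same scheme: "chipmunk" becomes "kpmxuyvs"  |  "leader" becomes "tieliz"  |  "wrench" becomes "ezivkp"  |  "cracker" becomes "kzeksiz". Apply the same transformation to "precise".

The shift depends on letter class: consonant c→k is +8, but vowel i→m is +4. The rule splits by letter class: vowels +4, consonants +8.
On precise: p(cons)+8=x, r(cons)+8=z, e(vowel)+4=i, c(cons)+8=k, i(vowel)+4=m, s(cons)+8=a, e(vowel)+4=i.

xzikmai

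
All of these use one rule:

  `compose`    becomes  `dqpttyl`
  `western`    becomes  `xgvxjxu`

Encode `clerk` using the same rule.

In compose: c→d is +1, o→q is +2, m→p is +3, p→t is +4 — the shift increases by 1 each position. Letter i (0-indexed) is shifted by i+1, so successive shifts are 1, 2, 3, ….
For clerk: c+1=d, l+2=n, e+3=h, r+4=v, k+5=p.

dnhvp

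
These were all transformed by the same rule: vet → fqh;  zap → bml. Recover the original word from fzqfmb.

Read the word backwards and shift each letter +12.
Decoding fzqfmb: shift back: f−12=t, z−12=n, q−12=e, f−12=t, m−12=a, b−12=p → tnetap; then reverse → patent.

patent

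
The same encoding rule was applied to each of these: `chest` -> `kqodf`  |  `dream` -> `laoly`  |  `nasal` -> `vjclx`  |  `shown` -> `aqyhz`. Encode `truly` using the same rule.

baewk

In chest: c→k is +8, h→q is +9, e→o is +10, s→d is +11 — the shift increases by 1 each position. Each letter shifts forward by (position + 8), i.e. 8, 9, 10, … — the shift grows by one for each successive letter.
For truly: t+8=b, r+9=a, u+10=e, l+11=w, y+12=k.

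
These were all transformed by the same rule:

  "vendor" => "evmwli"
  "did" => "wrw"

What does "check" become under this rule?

xsvxp

Each pair mirrors across the alphabet (v↔e, e↔v, n↔m): positions sum to 25. Each letter is replaced by its mirror in the alphabet: a↔z, b↔y, c↔x, and so on (the Atbash cipher).
Applying it to check: c↔x, h↔s, e↔v, c↔x, k↔p.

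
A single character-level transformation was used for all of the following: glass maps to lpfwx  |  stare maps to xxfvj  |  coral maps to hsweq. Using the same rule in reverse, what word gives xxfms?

Shifts by position in glass: pos 0: g→l (+5), pos 1: l→p (+4), pos 2: a→f (+5), pos 3: s→w (+4) — repeating every 2. A repeating key of period 2 is used — shifts +5, +4 over and over.
Decoding xxfms: x−5=s, x−4=t, f−5=a, m−4=i, s−5=n.

stain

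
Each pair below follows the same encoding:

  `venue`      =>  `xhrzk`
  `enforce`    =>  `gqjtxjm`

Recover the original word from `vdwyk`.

taste

In venue: v→x is +2, e→h is +3, n→r is +4, u→z is +5 — the shift increases by 1 each position. The shift increases by 1 at each position, starting from +2: 2, 3, 4, ….
Decoding vdwyk: v−2=t, d−3=a, w−4=s, y−5=t, k−6=e.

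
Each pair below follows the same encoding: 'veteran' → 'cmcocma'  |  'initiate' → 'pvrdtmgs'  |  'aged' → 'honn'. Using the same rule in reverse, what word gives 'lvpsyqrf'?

engineer

Letter i (0-indexed) is shifted by i+7, so successive shifts are 7, 8, 9, ….
Decoding lvpsyqrf: l−7=e, v−8=n, p−9=g, s−10=i, y−11=n, q−12=e, r−13=e, f−14=r.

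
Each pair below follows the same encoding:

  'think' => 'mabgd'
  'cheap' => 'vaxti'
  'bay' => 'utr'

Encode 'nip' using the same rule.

gbi

Compare letters: t→m is +19, h→a is +19, i→b is +19 — a constant shift. It's a constant shift of +19 (ROT19).
Applying it to nip: n+19=g, i+19=b, p+19=i.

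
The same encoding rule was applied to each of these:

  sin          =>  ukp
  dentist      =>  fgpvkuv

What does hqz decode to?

fox

Compare letters: s→u is +2, i→k is +2, n→p is +2 — a constant shift. Each letter is shifted forward by 2 in the alphabet (a Caesar shift of +2).
Decoding hqz: h−2=f, q−2=o, z−2=x.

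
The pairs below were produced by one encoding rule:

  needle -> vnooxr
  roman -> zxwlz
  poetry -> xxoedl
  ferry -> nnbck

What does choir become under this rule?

In needle: n→v is +8, e→n is +9, e→o is +10, d→o is +11 — the shift increases by 1 each position. The shift increases by 1 at each position, starting from +8: 8, 9, 10, ….
For choir: c+8=k, h+9=q, o+10=y, i+11=t, r+12=d.

kqytd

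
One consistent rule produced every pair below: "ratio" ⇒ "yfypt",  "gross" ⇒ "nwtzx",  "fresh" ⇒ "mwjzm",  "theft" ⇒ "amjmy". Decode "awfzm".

Shifts by position in ratio: pos 0: r→y (+7), pos 1: a→f (+5), pos 2: t→y (+5), pos 3: i→p (+7), pos 4: o→t (+5) — repeating every 3. The shifts repeat in a cycle of length 3: positions 0,1,… shift by +7, +5, +5, then the pattern repeats.
Decoding awfzm: a−7=t, w−5=r, f−5=a, z−7=s, m−5=h.

trash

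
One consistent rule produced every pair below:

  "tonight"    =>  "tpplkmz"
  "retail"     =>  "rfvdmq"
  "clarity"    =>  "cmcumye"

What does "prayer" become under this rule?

In tonight: t→t is +0, o→p is +1, n→p is +2, i→l is +3 — the shift increases by 1 each position. The shift increases by 1 at each position, starting from +0: 0, 1, 2, ….
Applying it to prayer: p+0=p, r+1=s, a+2=c, y+3=b, e+4=i, r+5=w.

pscbiw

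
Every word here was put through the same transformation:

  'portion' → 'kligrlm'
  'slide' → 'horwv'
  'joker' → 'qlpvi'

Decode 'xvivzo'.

cereal

Each pair mirrors across the alphabet (p↔k, o↔l, r↔i): positions sum to 25. Each letter is replaced by its mirror in the alphabet: a↔z, b↔y, c↔x, and so on (the Atbash cipher).
Reversing it on xvivzo: x↔c, v↔e, i↔r, v↔e, z↔a, o↔l.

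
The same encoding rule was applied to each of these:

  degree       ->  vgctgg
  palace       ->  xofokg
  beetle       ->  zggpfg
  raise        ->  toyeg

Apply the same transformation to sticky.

epykus

d(3)→v(21) and e(4)→g(6) fit y≡11x+14 (mod 26); the inverse of 11 mod 26 is 19. Treating letters as 0–25, the rule is x ↦ 11x + 14 (mod 26).
Applying it to sticky: s(18)→11·18+14≡4=e; t(19)→11·19+14≡15=p; i(8)→11·8+14≡24=y; c(2)→11·2+14≡10=k; k(10)→11·10+14≡20=u; y(24)→11·24+14≡18=s (all mod 26).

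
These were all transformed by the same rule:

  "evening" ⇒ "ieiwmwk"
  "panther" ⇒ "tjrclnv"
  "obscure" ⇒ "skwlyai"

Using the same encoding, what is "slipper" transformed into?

Shifts by position in evening: pos 0: e→i (+4), pos 1: v→e (+9), pos 2: e→i (+4), pos 3: n→w (+9) — repeating every 2. The shifts repeat in a cycle of length 2: positions 0,1,… shift by +4, +9, then the pattern repeats.
On slipper: s+4=w, l+9=u, i+4=m, p+9=y, p+4=t, e+9=n, r+4=v.

wumytnv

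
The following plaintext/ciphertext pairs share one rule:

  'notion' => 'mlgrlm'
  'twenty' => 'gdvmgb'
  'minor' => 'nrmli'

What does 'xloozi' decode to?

collar

Each pair mirrors across the alphabet (n↔m, o↔l, t↔g): positions sum to 25. Letters are reflected about the middle of the alphabet (position → 25−position): Atbash.
Undoing it on xloozi: x↔c, l↔o, o↔l, o↔l, z↔a, i↔r.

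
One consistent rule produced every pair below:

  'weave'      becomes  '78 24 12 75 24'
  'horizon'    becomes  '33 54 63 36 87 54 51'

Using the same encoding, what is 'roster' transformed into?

w(#23)→78 and e(#5)→24: differences scale by 3, so n = 3·pos + 9. Each letter becomes 3×(its alphabet position, a=1..z=26) + 9.
For roster: r=18→63, o=15→54, s=19→66, t=20→69, e=5→24, r=18→63.

63 54 66 69 24 63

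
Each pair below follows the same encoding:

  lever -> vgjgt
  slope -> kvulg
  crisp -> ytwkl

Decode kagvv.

Treating letters as 0–25, the rule is x ↦ 17x + 16 (mod 26).
Reversing it on kagvv: k(10)→23·(10−16)≡18=s; a(0)→23·(0−16)≡22=w; g(6)→23·(6−16)≡4=e; v(21)→23·(21−16)≡11=l; v(21)→23·(21−16)≡11=l (all mod 26).

swell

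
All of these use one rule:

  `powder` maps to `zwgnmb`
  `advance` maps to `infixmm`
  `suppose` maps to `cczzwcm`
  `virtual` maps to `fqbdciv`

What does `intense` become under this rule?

The shift depends on letter class: consonant p→z is +10, but vowel o→w is +8. Vowels shift forward by 8 and consonants shift forward by 10.
On intense: i(vowel)+8=q, n(cons)+10=x, t(cons)+10=d, e(vowel)+8=m, n(cons)+10=x, s(cons)+10=c, e(vowel)+8=m.

qxdmxcm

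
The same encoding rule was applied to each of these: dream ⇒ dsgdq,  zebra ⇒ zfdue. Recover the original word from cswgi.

crude

In dream: d→d is +0, r→s is +1, e→g is +2, a→d is +3 — the shift increases by 1 each position. Letter i (0-indexed) is shifted by i+0, so successive shifts are 0, 1, 2, ….
Decoding cswgi: c−0=c, s−1=r, w−2=u, g−3=d, i−4=e.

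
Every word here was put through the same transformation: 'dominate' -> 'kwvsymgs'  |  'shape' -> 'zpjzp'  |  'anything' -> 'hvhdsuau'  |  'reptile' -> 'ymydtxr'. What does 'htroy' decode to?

alien

Letter i (0-indexed) is shifted by i+7, so successive shifts are 7, 8, 9, ….
Decoding htroy: h−7=a, t−8=l, r−9=i, o−10=e, y−11=n.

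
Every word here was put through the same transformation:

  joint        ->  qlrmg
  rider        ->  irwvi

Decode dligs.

Each pair mirrors across the alphabet (j↔q, o↔l, i↔r): positions sum to 25. Each letter is replaced by its mirror in the alphabet: a↔z, b↔y, c↔x, and so on (the Atbash cipher).
Reversing it on dligs: d↔w, l↔o, i↔r, g↔t, s↔h.

worth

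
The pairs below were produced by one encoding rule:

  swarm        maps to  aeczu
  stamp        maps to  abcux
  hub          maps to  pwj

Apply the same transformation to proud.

xzqwl

The shift depends on letter class: consonant s→a is +8, but vowel a→c is +2. Two shifts are in play — +2 for a/e/i/o/u, +8 for every other letter.
For proud: p(cons)+8=x, r(cons)+8=z, o(vowel)+2=q, u(vowel)+2=w, d(cons)+8=l.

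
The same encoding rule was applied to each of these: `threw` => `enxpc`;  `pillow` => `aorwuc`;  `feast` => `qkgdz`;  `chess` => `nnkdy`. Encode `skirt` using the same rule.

dqocz

The shifts repeat in a cycle of length 3: positions 0,1,… shift by +11, +6, +6, then the pattern repeats.
On skirt: s+11=d, k+6=q, i+6=o, r+11=c, t+6=z.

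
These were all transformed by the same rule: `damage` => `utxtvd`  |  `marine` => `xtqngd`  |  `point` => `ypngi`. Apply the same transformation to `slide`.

Treating letters as 0–25, the rule is x ↦ 9x + 19 (mod 26).
For slide: s(18)→9·18+19≡25=z; l(11)→9·11+19≡14=o; i(8)→9·8+19≡13=n; d(3)→9·3+19≡20=u; e(4)→9·4+19≡3=d (all mod 26).

zonud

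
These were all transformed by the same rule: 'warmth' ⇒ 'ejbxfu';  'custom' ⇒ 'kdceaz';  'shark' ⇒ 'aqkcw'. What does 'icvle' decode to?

In warmth: w→e is +8, a→j is +9, r→b is +10, m→x is +11 — the shift increases by 1 each position. Each letter shifts forward by (position + 8), i.e. 8, 9, 10, … — the shift grows by one for each successive letter.
Undoing it on icvle: i−8=a, c−9=t, v−10=l, l−11=a, e−12=s.

atlas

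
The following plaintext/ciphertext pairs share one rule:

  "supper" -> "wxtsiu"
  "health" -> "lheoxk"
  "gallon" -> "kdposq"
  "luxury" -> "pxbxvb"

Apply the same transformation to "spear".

Shifts by position in supper: pos 0: s→w (+4), pos 1: u→x (+3), pos 2: p→t (+4), pos 3: p→s (+3) — repeating every 2. It's a Vigenère-style cipher with numeric key [4,3]: position i shifts by key[i mod 2].
Applying it to spear: s+4=w, p+3=s, e+4=i, a+3=d, r+4=v.

wsidv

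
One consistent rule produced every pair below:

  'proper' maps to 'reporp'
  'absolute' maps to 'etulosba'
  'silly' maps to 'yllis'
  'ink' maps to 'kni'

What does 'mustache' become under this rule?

ehcatsum

The output letters match the input read backwards: proper reversed is reporp. The word is simply reversed.
On mustache: reverse → ehcatsum.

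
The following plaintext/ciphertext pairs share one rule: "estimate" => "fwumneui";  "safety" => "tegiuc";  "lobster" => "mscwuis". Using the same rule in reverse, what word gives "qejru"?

paint

Shifts by position in estimate: pos 0: e→f (+1), pos 1: s→w (+4), pos 2: t→u (+1), pos 3: i→m (+4) — repeating every 2. It's a Vigenère-style cipher with numeric key [1,4]: position i shifts by key[i mod 2].
Undoing it on qejru: q−1=p, e−4=a, j−1=i, r−4=n, u−1=t.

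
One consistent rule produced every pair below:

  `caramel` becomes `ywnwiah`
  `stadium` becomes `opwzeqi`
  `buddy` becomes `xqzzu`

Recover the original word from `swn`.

Compare letters: c→y is +22, a→w is +22, r→n is +22 — a constant shift. Each letter is shifted forward by 22 in the alphabet (a Caesar shift of +22).
Undoing it on swn: s−22=w, w−22=a, n−22=r.

war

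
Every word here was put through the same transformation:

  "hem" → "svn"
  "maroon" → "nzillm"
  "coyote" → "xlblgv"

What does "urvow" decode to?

Each pair mirrors across the alphabet (h↔s, e↔v, m↔n): positions sum to 25. Letters are reflected about the middle of the alphabet (position → 25−position): Atbash.
Undoing it on urvow: u↔f, r↔i, v↔e, o↔l, w↔d.

field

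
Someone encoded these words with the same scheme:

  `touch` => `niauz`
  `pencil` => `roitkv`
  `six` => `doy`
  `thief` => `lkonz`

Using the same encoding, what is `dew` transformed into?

The output letters match the input read backwards, each shifted +6: touch reversed is hcuot. Read the word backwards and shift each letter +6.
For dew: reverse → wed; then shift: w+6=c, e+6=k, d+6=j.

ckj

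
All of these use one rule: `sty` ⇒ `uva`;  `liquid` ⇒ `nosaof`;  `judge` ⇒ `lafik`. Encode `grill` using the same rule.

itonn

The shift depends on letter class: consonant s→u is +2, but vowel i→o is +6. Two shifts are in play — +6 for a/e/i/o/u, +2 for every other letter.
Applying it to grill: g(cons)+2=i, r(cons)+2=t, i(vowel)+6=o, l(cons)+2=n, l(cons)+2=n.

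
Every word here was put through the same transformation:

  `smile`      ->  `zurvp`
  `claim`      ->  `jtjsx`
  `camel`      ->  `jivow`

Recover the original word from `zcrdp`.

In smile: s→z is +7, m→u is +8, i→r is +9, l→v is +10 — the shift increases by 1 each position. The shift increases by 1 at each position, starting from +7: 7, 8, 9, ….
Decoding zcrdp: z−7=s, c−8=u, r−9=i, d−10=t, p−11=e.

suite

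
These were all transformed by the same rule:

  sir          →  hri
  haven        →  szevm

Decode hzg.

Each pair mirrors across the alphabet (s↔h, i↔r, r↔i): positions sum to 25. This is the alphabet-reversal cipher (Atbash): a becomes z, b becomes y, etc.
Decoding hzg: h↔s, z↔a, g↔t.

sat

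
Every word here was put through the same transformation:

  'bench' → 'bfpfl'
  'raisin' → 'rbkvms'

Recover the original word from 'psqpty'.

In bench: b→b is +0, e→f is +1, n→p is +2, c→f is +3 — the shift increases by 1 each position. The shift increases by 1 at each position, starting from +0: 0, 1, 2, ….
Reversing it on psqpty: p−0=p, s−1=r, q−2=o, p−3=m, t−4=p, y−5=t.

prompt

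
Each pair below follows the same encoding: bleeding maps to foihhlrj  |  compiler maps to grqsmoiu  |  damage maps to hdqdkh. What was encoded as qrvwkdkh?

Shifts by position in bleeding: pos 0: b→f (+4), pos 1: l→o (+3), pos 2: e→i (+4), pos 3: e→h (+3) — repeating every 2. The shifts repeat in a cycle of length 2: positions 0,1,… shift by +4, +3, then the pattern repeats.
Decoding qrvwkdkh: q−4=m, r−3=o, v−4=r, w−3=t, k−4=g, d−3=a, k−4=g, h−3=e.

mortgage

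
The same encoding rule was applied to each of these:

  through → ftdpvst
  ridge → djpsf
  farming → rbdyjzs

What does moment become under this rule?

The shift depends on letter class: consonant t→f is +12, but vowel o→p is +1. Vowels shift forward by 1 and consonants shift forward by 12.
For moment: m(cons)+12=y, o(vowel)+1=p, m(cons)+12=y, e(vowel)+1=f, n(cons)+12=z, t(cons)+12=f.

ypyfzf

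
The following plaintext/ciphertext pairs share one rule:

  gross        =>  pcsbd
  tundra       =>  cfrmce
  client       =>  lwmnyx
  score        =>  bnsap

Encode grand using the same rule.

pcewo

It's a Vigenère-style cipher with numeric key [9,11,4]: position i shifts by key[i mod 3].
Applying it to grand: g+9=p, r+11=c, a+4=e, n+9=w, d+11=o.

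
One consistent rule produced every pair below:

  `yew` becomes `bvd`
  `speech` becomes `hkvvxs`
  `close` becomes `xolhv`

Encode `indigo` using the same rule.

Each pair mirrors across the alphabet (y↔b, e↔v, w↔d): positions sum to 25. Letters are reflected about the middle of the alphabet (position → 25−position): Atbash.
Applying it to indigo: i↔r, n↔m, d↔w, i↔r, g↔t, o↔l.

rmwrtl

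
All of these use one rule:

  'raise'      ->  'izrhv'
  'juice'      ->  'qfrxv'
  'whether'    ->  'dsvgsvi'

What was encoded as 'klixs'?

porch

This is the alphabet-reversal cipher (Atbash): a becomes z, b becomes y, etc.
Reversing it on klixs: k↔p, l↔o, i↔r, x↔c, s↔h.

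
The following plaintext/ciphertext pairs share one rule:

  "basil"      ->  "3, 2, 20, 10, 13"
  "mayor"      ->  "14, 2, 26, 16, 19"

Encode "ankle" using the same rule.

The number is (letter's place in the alphabet, a=1) + 1.
For ankle: a=1→2, n=14→15, k=11→12, l=12→13, e=5→6.

2, 15, 12, 13, 6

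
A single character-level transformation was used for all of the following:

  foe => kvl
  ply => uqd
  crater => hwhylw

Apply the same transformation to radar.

The shift depends on letter class: consonant f→k is +5, but vowel o→v is +7. Two shifts are in play — +7 for a/e/i/o/u, +5 for every other letter.
Applying it to radar: r(cons)+5=w, a(vowel)+7=h, d(cons)+5=i, a(vowel)+7=h, r(cons)+5=w.

whihw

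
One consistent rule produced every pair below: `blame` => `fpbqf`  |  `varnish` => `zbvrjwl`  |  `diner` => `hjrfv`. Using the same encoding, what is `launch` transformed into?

The shift depends on letter class: consonant b→f is +4, but vowel a→b is +1. Two shifts are in play — +1 for a/e/i/o/u, +4 for every other letter.
On launch: l(cons)+4=p, a(vowel)+1=b, u(vowel)+1=v, n(cons)+4=r, c(cons)+4=g, h(cons)+4=l.

pbvrgl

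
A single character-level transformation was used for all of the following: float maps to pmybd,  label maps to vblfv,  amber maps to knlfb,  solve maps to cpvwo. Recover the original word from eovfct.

unless

Shifts by position in float: pos 0: f→p (+10), pos 1: l→m (+1), pos 2: o→y (+10), pos 3: a→b (+1) — repeating every 2. A repeating key of period 2 is used — shifts +10, +1 over and over.
Undoing it on eovfct: e−10=u, o−1=n, v−10=l, f−1=e, c−10=s, t−1=s.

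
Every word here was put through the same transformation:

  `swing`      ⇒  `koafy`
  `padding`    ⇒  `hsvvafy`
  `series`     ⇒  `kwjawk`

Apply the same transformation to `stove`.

klgnw

Compare letters: s→k is +18, w→o is +18, i→a is +18 — a constant shift. This is a Caesar cipher with shift 18.
For stove: s+18=k, t+18=l, o+18=g, v+18=n, e+18=w.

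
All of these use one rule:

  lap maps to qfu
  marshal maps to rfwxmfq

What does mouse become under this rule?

rtzxj

Every letter moves 5 places later in the alphabet, wrapping around z→a.
For mouse: m+5=r, o+5=t, u+5=z, s+5=x, e+5=j.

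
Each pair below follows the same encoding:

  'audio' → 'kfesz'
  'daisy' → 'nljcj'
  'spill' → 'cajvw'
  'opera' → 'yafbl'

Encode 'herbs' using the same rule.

rpsld

Shifts by position in audio: pos 0: a→k (+10), pos 1: u→f (+11), pos 2: d→e (+1), pos 3: i→s (+10), pos 4: o→z (+11) — repeating every 3. It's a Vigenère-style cipher with numeric key [10,11,1]: position i shifts by key[i mod 3].
Applying it to herbs: h+10=r, e+11=p, r+1=s, b+10=l, s+11=d.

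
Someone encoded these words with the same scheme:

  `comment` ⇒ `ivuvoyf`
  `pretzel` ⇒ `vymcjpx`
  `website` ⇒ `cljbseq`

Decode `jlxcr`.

In comment: c→i is +6, o→v is +7, m→u is +8, m→v is +9 — the shift increases by 1 each position. Each letter shifts forward by (position + 6), i.e. 6, 7, 8, … — the shift grows by one for each successive letter.
Undoing it on jlxcr: j−6=d, l−7=e, x−8=p, c−9=t, r−10=h.

depth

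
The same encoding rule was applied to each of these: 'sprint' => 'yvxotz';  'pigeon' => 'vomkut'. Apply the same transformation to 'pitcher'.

Compare letters: s→y is +6, p→v is +6, r→x is +6 — a constant shift. Every letter moves 6 places later in the alphabet, wrapping around z→a.
For pitcher: p+6=v, i+6=o, t+6=z, c+6=i, h+6=n, e+6=k, r+6=x.

vozinkx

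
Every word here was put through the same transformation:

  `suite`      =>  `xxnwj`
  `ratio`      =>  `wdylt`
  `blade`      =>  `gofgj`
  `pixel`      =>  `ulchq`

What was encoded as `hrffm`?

Shifts by position in suite: pos 0: s→x (+5), pos 1: u→x (+3), pos 2: i→n (+5), pos 3: t→w (+3) — repeating every 2. It's a Vigenère-style cipher with numeric key [5,3]: position i shifts by key[i mod 2].
Decoding hrffm: h−5=c, r−3=o, f−5=a, f−3=c, m−5=h.

coach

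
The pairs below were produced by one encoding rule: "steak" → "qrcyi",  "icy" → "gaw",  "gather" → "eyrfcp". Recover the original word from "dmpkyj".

Compare letters: s→q is +24, t→r is +24, e→c is +24 — a constant shift. It's a constant shift of +24 (ROT24).
Reversing it on dmpkyj: d−24=f, m−24=o, p−24=r, k−24=m, y−24=a, j−24=l.

formal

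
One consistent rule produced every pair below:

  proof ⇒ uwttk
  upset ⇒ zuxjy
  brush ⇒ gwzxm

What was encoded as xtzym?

south

Compare letters: p→u is +5, r→w is +5, o→t is +5 — a constant shift. Each letter is shifted forward by 5 in the alphabet (a Caesar shift of +5).
Undoing it on xtzym: x−5=s, t−5=o, z−5=u, y−5=t, m−5=h.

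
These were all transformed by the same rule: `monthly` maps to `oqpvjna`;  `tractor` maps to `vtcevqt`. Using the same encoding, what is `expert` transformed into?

gzrgtv

This is a Caesar cipher with shift 2.
On expert: e+2=g, x+2=z, p+2=r, e+2=g, r+2=t, t+2=v.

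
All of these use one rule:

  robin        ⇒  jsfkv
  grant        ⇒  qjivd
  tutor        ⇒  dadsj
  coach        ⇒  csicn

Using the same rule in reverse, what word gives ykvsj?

r(17)→j(9) and o(14)→s(18) fit y≡23x+8 (mod 26); the inverse of 23 mod 26 is 17. Each letter's alphabet position (a=0..z=25) is mapped through 23·x+8 mod 26 — an affine cipher.
Decoding ykvsj: y(24)→17·(24−8)≡12=m; k(10)→17·(10−8)≡8=i; v(21)→17·(21−8)≡13=n; s(18)→17·(18−8)≡14=o; j(9)→17·(9−8)≡17=r (all mod 26).

minor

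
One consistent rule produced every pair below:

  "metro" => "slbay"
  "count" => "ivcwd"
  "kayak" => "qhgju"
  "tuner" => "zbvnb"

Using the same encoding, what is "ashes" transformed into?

gzpnc

In metro: m→s is +6, e→l is +7, t→b is +8, r→a is +9 — the shift increases by 1 each position. Letter i (0-indexed) is shifted by i+6, so successive shifts are 6, 7, 8, ….
On ashes: a+6=g, s+7=z, h+8=p, e+9=n, s+10=c.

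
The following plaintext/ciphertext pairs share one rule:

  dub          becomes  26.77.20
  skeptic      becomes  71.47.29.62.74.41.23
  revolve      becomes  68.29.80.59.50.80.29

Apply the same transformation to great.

35.68.29.17.74

d(#4)→26 and u(#21)→77: differences scale by 3, so n = 3·pos + 14. Each letter becomes 3×(its alphabet position, a=1..z=26) + 14.
On great: g=7→35, r=18→68, e=5→29, a=1→17, t=20→74.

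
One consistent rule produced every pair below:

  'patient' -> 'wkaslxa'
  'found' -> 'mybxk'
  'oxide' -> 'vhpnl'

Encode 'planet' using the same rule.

Shifts by position in patient: pos 0: p→w (+7), pos 1: a→k (+10), pos 2: t→a (+7), pos 3: i→s (+10) — repeating every 2. The shifts repeat in a cycle of length 2: positions 0,1,… shift by +7, +10, then the pattern repeats.
On planet: p+7=w, l+10=v, a+7=h, n+10=x, e+7=l, t+10=d.

wvhxld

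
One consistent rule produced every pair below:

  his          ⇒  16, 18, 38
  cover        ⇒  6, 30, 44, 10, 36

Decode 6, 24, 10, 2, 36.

h(#8)→16 and i(#9)→18: differences scale by 2, so n = 2·pos + 0. With a=1..z=26, the number is 2·pos.
Decoding 6, 24, 10, 2, 36: 6→(6−0)÷2=3=c, 24→(24−0)÷2=12=l, 10→(10−0)÷2=5=e, 2→(2−0)÷2=1=a, 36→(36−0)÷2=18=r.

clear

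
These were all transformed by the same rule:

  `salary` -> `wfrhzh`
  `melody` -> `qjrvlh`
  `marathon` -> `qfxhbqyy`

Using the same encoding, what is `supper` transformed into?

In salary: s→w is +4, a→f is +5, l→r is +6, a→h is +7 — the shift increases by 1 each position. The shift increases by 1 at each position, starting from +4: 4, 5, 6, ….
Applying it to supper: s+4=w, u+5=z, p+6=v, p+7=w, e+8=m, r+9=a.

wzvwma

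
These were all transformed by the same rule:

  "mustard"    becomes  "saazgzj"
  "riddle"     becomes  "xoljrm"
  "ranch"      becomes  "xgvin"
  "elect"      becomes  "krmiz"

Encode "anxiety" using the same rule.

Shifts by position in mustard: pos 0: m→s (+6), pos 1: u→a (+6), pos 2: s→a (+8), pos 3: t→z (+6), pos 4: a→g (+6), pos 5: r→z (+8) — repeating every 3. The shifts repeat in a cycle of length 3: positions 0,1,… shift by +6, +6, +8, then the pattern repeats.
For anxiety: a+6=g, n+6=t, x+8=f, i+6=o, e+6=k, t+8=b, y+6=e.

gtfokbe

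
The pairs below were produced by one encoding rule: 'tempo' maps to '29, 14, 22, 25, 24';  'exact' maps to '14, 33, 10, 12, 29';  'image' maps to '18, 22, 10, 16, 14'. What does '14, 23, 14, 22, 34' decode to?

t is letter #20 and maps to 29: an offset of 9. The number is (letter's place in the alphabet, a=1) + 9.
Undoing it on 14, 23, 14, 22, 34: 14→(14−9)÷1=5=e, 23→(23−9)÷1=14=n, 14→(14−9)÷1=5=e, 22→(22−9)÷1=13=m, 34→(34−9)÷1=25=y.

enemy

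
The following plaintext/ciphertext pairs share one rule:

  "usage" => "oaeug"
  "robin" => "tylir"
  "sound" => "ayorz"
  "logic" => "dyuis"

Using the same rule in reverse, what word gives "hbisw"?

thick

u(20)→o(14) and s(18)→a(0) fit y≡7x+4 (mod 26); the inverse of 7 mod 26 is 15. Each letter's alphabet position (a=0..z=25) is mapped through 7·x+4 mod 26 — an affine cipher.
Decoding hbisw: h(7)→15·(7−4)≡19=t; b(1)→15·(1−4)≡7=h; i(8)→15·(8−4)≡8=i; s(18)→15·(18−4)≡2=c; w(22)→15·(22−4)≡10=k (all mod 26).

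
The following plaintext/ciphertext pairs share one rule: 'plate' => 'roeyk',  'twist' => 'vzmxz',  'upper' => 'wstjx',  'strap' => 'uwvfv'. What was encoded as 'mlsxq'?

kiosk

In plate: p→r is +2, l→o is +3, a→e is +4, t→y is +5 — the shift increases by 1 each position. Letter i (0-indexed) is shifted by i+2, so successive shifts are 2, 3, 4, ….
Reversing it on mlsxq: m−2=k, l−3=i, s−4=o, x−5=s, q−6=k.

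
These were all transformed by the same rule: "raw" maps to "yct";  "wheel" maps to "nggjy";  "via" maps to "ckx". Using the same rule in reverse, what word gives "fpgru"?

Read the word backwards and shift each letter +2.
Decoding fpgru: shift back: f−2=d, p−2=n, g−2=e, r−2=p, u−2=s → dneps; then reverse → spend.

spend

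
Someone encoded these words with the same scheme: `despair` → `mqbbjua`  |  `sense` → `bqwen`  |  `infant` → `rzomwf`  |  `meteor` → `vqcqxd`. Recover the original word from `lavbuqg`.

Shifts by position in despair: pos 0: d→m (+9), pos 1: e→q (+12), pos 2: s→b (+9), pos 3: p→b (+12) — repeating every 2. A repeating key of period 2 is used — shifts +9, +12 over and over.
Undoing it on lavbuqg: l−9=c, a−12=o, v−9=m, b−12=p, u−9=l, q−12=e, g−9=x.

complex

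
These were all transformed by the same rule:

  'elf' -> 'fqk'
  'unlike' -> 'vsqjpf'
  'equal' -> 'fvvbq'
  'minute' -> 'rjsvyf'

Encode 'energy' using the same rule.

The shift depends on letter class: consonant l→q is +5, but vowel e→f is +1. Vowels shift forward by 1 and consonants shift forward by 5.
For energy: e(vowel)+1=f, n(cons)+5=s, e(vowel)+1=f, r(cons)+5=w, g(cons)+5=l, y(cons)+5=d.

fsfwld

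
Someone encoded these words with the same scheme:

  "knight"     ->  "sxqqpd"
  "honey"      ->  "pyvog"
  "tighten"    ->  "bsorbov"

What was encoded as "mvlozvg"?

Shifts by position in knight: pos 0: k→s (+8), pos 1: n→x (+10), pos 2: i→q (+8), pos 3: g→q (+10) — repeating every 2. A repeating key of period 2 is used — shifts +8, +10 over and over.
Undoing it on mvlozvg: m−8=e, v−10=l, l−8=d, o−10=e, z−8=r, v−10=l, g−8=y.

elderly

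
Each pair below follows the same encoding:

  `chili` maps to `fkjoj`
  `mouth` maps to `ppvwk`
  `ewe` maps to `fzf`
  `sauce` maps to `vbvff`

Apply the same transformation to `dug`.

gvj

The shift depends on letter class: consonant c→f is +3, but vowel i→j is +1. The rule splits by letter class: vowels +1, consonants +3.
On dug: d(cons)+3=g, u(vowel)+1=v, g(cons)+3=j.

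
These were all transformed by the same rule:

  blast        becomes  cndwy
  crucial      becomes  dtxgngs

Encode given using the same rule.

hkyis

In blast: b→c is +1, l→n is +2, a→d is +3, s→w is +4 — the shift increases by 1 each position. Letter i (0-indexed) is shifted by i+1, so successive shifts are 1, 2, 3, ….
Applying it to given: g+1=h, i+2=k, v+3=y, e+4=i, n+5=s.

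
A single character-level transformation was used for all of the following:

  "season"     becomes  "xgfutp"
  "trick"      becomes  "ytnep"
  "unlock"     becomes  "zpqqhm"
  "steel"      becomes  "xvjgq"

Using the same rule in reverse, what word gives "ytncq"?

trial

It's a Vigenère-style cipher with numeric key [5,2]: position i shifts by key[i mod 2].
Reversing it on ytncq: y−5=t, t−2=r, n−5=i, c−2=a, q−5=l.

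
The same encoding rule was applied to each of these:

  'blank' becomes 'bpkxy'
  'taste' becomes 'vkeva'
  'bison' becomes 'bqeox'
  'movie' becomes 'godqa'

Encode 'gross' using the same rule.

inoee

Each letter's alphabet position (a=0..z=25) is mapped through 17·x+10 mod 26 — an affine cipher.
On gross: g(6)→17·6+10≡8=i; r(17)→17·17+10≡13=n; o(14)→17·14+10≡14=o; s(18)→17·18+10≡4=e; s(18)→17·18+10≡4=e (all mod 26).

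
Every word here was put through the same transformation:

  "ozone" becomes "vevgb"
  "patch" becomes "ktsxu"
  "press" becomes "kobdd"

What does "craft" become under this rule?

xotqs

Treating letters as 0–25, the rule is x ↦ 15x + 19 (mod 26).
For craft: c(2)→15·2+19≡23=x; r(17)→15·17+19≡14=o; a(0)→15·0+19≡19=t; f(5)→15·5+19≡16=q; t(19)→15·19+19≡18=s (all mod 26).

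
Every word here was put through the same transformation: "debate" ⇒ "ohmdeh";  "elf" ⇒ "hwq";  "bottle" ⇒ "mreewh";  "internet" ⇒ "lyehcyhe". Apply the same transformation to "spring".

daclyr

The shift depends on letter class: consonant d→o is +11, but vowel e→h is +3. Two shifts are in play — +3 for a/e/i/o/u, +11 for every other letter.
On spring: s(cons)+11=d, p(cons)+11=a, r(cons)+11=c, i(vowel)+3=l, n(cons)+11=y, g(cons)+11=r.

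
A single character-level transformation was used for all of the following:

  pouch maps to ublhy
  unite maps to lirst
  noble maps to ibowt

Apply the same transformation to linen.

p(15)→u(20) and o(14)→b(1) fit y≡19x+21 (mod 26); the inverse of 19 mod 26 is 11. Treating letters as 0–25, the rule is x ↦ 19x + 21 (mod 26).
Applying it to linen: l(11)→19·11+21≡22=w; i(8)→19·8+21≡17=r; n(13)→19·13+21≡8=i; e(4)→19·4+21≡19=t; n(13)→19·13+21≡8=i (all mod 26).

writi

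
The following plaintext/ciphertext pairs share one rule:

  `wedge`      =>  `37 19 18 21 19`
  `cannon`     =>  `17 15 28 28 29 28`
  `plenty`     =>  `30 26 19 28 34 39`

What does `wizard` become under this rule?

37 23 40 15 32 18

w is letter #23 and maps to 37: an offset of 14. The number is (letter's place in the alphabet, a=1) + 14.
For wizard: w=23→37, i=9→23, z=26→40, a=1→15, r=18→32, d=4→18.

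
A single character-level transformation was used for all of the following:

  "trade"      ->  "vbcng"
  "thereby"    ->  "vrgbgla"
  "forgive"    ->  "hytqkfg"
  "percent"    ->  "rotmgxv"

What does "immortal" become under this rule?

Shifts by position in trade: pos 0: t→v (+2), pos 1: r→b (+10), pos 2: a→c (+2), pos 3: d→n (+10) — repeating every 2. A repeating key of period 2 is used — shifts +2, +10 over and over.
On immortal: i+2=k, m+10=w, m+2=o, o+10=y, r+2=t, t+10=d, a+2=c, l+10=v.

kwoytdcv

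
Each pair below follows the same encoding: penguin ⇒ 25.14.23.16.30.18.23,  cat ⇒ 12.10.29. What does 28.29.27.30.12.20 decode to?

p is letter #16 and maps to 25: an offset of 9. Letters become their 1-based position plus 9 (so a→10, b→11, …).
Reversing it on 28.29.27.30.12.20: 28→(28−9)÷1=19=s, 29→(29−9)÷1=20=t, 27→(27−9)÷1=18=r, 30→(30−9)÷1=21=u, 12→(12−9)÷1=3=c, 20→(20−9)÷1=11=k.

struck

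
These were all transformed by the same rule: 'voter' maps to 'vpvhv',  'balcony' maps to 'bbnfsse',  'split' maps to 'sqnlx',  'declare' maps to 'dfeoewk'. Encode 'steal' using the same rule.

In voter: v→v is +0, o→p is +1, t→v is +2, e→h is +3 — the shift increases by 1 each position. Each letter shifts forward by its position index (0, 1, 2, …) — the shift grows by one for each successive letter.
For steal: s+0=s, t+1=u, e+2=g, a+3=d, l+4=p.

sugdp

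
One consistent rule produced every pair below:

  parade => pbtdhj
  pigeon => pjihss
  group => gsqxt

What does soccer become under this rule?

In parade: p→p is +0, a→b is +1, r→t is +2, a→d is +3 — the shift increases by 1 each position. The shift increases by 1 at each position, starting from +0: 0, 1, 2, ….
On soccer: s+0=s, o+1=p, c+2=e, c+3=f, e+4=i, r+5=w.

spefiw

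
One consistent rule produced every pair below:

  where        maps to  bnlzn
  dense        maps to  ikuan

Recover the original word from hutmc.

Letter i (0-indexed) is shifted by i+5, so successive shifts are 5, 6, 7, ….
Undoing it on hutmc: h−5=c, u−6=o, t−7=m, m−8=e, c−9=t.

comet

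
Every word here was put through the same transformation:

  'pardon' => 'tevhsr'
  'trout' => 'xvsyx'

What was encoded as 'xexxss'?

Compare letters: p→t is +4, a→e is +4, r→v is +4 — a constant shift. It's a constant shift of +4 (ROT4).
Decoding xexxss: x−4=t, e−4=a, x−4=t, x−4=t, s−4=o, s−4=o.

tattoo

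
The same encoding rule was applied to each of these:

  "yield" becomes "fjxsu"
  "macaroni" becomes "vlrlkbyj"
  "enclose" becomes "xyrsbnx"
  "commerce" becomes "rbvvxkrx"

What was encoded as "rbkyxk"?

corner

Treating letters as 0–25, the rule is x ↦ 3x + 11 (mod 26).
Decoding rbkyxk: r(17)→9·(17−11)≡2=c; b(1)→9·(1−11)≡14=o; k(10)→9·(10−11)≡17=r; y(24)→9·(24−11)≡13=n; x(23)→9·(23−11)≡4=e; k(10)→9·(10−11)≡17=r (all mod 26).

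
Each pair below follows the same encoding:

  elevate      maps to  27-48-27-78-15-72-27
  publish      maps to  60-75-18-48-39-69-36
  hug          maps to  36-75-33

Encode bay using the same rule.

18-15-87

e(#5)→27 and l(#12)→48: differences scale by 3, so n = 3·pos + 12. Each letter becomes 3×(its alphabet position, a=1..z=26) + 12.
On bay: b=2→18, a=1→15, y=25→87.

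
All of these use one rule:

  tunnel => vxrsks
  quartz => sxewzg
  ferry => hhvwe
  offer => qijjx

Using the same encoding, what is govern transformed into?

irzjxu

In tunnel: t→v is +2, u→x is +3, n→r is +4, n→s is +5 — the shift increases by 1 each position. The shift increases by 1 at each position, starting from +2: 2, 3, 4, ….
Applying it to govern: g+2=i, o+3=r, v+4=z, e+5=j, r+6=x, n+7=u.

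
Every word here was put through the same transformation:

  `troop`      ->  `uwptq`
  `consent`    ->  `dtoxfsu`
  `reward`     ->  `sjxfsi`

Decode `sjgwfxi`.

A repeating key of period 2 is used — shifts +1, +5 over and over.
Undoing it on sjgwfxi: s−1=r, j−5=e, g−1=f, w−5=r, f−1=e, x−5=s, i−1=h.

refresh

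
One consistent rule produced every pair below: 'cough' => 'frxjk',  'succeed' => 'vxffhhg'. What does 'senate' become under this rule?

Compare letters: c→f is +3, o→r is +3, u→x is +3 — a constant shift. This is a Caesar cipher with shift 3.
Applying it to senate: s+3=v, e+3=h, n+3=q, a+3=d, t+3=w, e+3=h.

vhqdwh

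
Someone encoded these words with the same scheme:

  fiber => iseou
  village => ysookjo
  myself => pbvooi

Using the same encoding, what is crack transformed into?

fukfn

Two shifts are in play — +10 for a/e/i/o/u, +3 for every other letter.
Applying it to crack: c(cons)+3=f, r(cons)+3=u, a(vowel)+10=k, c(cons)+3=f, k(cons)+3=n.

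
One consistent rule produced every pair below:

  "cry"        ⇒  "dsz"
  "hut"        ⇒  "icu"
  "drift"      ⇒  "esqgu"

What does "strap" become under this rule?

tusiq

The shift depends on letter class: consonant c→d is +1, but vowel u→c is +8. Two shifts are in play — +8 for a/e/i/o/u, +1 for every other letter.
Applying it to strap: s(cons)+1=t, t(cons)+1=u, r(cons)+1=s, a(vowel)+8=i, p(cons)+1=q.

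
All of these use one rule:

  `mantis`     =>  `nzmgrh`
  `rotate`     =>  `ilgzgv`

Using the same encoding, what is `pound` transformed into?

Each pair mirrors across the alphabet (m↔n, a↔z, n↔m): positions sum to 25. Each letter is replaced by its mirror in the alphabet: a↔z, b↔y, c↔x, and so on (the Atbash cipher).
Applying it to pound: p↔k, o↔l, u↔f, n↔m, d↔w.

klfmw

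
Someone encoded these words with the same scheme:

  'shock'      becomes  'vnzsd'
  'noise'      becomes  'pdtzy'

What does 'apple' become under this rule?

The output letters match the input read backwards, each shifted +11: shock reversed is kcohs. Read the word backwards and shift each letter +11.
Applying it to apple: reverse → elppa; then shift: e+11=p, l+11=w, p+11=a, p+11=a, a+11=l.

pwaal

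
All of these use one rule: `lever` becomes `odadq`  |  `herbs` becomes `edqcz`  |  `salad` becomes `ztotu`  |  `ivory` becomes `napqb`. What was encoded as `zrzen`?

sushi

l(11)→o(14) and e(4)→d(3) fit y≡9x+19 (mod 26); the inverse of 9 mod 26 is 3. Each letter's alphabet position (a=0..z=25) is mapped through 9·x+19 mod 26 — an affine cipher.
Reversing it on zrzen: z(25)→3·(25−19)≡18=s; r(17)→3·(17−19)≡20=u; z(25)→3·(25−19)≡18=s; e(4)→3·(4−19)≡7=h; n(13)→3·(13−19)≡8=i (all mod 26).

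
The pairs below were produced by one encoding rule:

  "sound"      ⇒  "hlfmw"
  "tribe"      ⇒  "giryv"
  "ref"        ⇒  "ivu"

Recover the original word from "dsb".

why

Each pair mirrors across the alphabet (s↔h, o↔l, u↔f): positions sum to 25. Letters are reflected about the middle of the alphabet (position → 25−position): Atbash.
Reversing it on dsb: d↔w, s↔h, b↔y.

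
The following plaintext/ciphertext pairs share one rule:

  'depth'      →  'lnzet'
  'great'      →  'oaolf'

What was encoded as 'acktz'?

stain

In depth: d→l is +8, e→n is +9, p→z is +10, t→e is +11 — the shift increases by 1 each position. The shift increases by 1 at each position, starting from +8: 8, 9, 10, ….
Reversing it on acktz: a−8=s, c−9=t, k−10=a, t−11=i, z−12=n.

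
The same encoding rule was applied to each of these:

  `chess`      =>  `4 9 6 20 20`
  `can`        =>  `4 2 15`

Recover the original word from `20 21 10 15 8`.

c is letter #3 and maps to 4: an offset of 1. Letters become their 1-based position plus 1 (so a→2, b→3, …).
Decoding 20 21 10 15 8: 20→(20−1)÷1=19=s, 21→(21−1)÷1=20=t, 10→(10−1)÷1=9=i, 15→(15−1)÷1=14=n, 8→(8−1)÷1=7=g.

sting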